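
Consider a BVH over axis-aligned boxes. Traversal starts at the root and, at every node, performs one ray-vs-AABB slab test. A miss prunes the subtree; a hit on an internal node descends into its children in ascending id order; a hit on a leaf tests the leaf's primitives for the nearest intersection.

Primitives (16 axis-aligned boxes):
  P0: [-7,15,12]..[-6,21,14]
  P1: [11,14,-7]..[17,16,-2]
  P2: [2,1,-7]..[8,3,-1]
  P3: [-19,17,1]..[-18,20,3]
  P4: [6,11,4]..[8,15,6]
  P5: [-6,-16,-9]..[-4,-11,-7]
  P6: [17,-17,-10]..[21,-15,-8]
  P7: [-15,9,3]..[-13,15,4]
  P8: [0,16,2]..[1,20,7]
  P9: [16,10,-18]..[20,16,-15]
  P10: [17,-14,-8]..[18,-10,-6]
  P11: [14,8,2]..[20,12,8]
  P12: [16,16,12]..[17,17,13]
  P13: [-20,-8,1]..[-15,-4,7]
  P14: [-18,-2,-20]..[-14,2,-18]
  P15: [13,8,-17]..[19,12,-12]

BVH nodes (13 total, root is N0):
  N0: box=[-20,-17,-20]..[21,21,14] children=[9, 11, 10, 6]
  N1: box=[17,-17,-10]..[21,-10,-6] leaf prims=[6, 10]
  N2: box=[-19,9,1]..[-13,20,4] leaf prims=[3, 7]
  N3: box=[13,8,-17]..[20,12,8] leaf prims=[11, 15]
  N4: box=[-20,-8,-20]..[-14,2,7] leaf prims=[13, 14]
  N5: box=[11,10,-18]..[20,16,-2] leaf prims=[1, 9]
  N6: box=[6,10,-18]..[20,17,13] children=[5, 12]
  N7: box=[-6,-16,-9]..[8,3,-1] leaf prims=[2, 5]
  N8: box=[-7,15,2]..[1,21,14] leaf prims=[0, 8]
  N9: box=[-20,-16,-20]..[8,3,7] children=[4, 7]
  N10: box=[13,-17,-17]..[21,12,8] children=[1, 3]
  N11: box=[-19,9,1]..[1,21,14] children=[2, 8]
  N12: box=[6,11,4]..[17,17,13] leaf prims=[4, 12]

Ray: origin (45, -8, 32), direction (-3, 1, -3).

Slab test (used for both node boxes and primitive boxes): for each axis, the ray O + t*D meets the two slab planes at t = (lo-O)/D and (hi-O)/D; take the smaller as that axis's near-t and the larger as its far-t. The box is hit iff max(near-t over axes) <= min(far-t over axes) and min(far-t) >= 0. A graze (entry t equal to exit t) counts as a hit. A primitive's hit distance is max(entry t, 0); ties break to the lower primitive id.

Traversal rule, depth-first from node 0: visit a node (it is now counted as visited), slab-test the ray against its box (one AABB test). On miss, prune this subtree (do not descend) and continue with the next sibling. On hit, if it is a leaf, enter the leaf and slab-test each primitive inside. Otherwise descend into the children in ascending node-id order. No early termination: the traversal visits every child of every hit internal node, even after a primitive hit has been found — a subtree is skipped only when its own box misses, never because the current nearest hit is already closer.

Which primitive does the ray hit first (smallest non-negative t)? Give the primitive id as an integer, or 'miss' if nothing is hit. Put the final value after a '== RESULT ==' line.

Traverse from the root:
N0 x:[8,65/3] y:[-9,29] z:[6,52/3] -> hit [8,52/3], descend [6, 9, 10, 11]
  N6 x:[25/3,13] y:[18,25] z:[19/3,50/3] -> miss, prune
  N9 x:[37/3,65/3] y:[-8,11] z:[25/3,52/3] -> miss, prune
  N10 x:[8,32/3] y:[-9,20] z:[8,49/3] -> hit [8,32/3], descend [1, 3]
    N1 x:[8,28/3] y:[-9,-2] z:[38/3,14] -> miss, prune
    N3 x:[25/3,32/3] y:[16,20] z:[8,49/3] -> miss, prune
  N11 x:[44/3,64/3] y:[17,29] z:[6,31/3] -> miss, prune

order=[0, 6, 9, 10, 1, 3, 11]  |boxes|=7  |leaves|=0  hit=miss

== RESULT ==
miss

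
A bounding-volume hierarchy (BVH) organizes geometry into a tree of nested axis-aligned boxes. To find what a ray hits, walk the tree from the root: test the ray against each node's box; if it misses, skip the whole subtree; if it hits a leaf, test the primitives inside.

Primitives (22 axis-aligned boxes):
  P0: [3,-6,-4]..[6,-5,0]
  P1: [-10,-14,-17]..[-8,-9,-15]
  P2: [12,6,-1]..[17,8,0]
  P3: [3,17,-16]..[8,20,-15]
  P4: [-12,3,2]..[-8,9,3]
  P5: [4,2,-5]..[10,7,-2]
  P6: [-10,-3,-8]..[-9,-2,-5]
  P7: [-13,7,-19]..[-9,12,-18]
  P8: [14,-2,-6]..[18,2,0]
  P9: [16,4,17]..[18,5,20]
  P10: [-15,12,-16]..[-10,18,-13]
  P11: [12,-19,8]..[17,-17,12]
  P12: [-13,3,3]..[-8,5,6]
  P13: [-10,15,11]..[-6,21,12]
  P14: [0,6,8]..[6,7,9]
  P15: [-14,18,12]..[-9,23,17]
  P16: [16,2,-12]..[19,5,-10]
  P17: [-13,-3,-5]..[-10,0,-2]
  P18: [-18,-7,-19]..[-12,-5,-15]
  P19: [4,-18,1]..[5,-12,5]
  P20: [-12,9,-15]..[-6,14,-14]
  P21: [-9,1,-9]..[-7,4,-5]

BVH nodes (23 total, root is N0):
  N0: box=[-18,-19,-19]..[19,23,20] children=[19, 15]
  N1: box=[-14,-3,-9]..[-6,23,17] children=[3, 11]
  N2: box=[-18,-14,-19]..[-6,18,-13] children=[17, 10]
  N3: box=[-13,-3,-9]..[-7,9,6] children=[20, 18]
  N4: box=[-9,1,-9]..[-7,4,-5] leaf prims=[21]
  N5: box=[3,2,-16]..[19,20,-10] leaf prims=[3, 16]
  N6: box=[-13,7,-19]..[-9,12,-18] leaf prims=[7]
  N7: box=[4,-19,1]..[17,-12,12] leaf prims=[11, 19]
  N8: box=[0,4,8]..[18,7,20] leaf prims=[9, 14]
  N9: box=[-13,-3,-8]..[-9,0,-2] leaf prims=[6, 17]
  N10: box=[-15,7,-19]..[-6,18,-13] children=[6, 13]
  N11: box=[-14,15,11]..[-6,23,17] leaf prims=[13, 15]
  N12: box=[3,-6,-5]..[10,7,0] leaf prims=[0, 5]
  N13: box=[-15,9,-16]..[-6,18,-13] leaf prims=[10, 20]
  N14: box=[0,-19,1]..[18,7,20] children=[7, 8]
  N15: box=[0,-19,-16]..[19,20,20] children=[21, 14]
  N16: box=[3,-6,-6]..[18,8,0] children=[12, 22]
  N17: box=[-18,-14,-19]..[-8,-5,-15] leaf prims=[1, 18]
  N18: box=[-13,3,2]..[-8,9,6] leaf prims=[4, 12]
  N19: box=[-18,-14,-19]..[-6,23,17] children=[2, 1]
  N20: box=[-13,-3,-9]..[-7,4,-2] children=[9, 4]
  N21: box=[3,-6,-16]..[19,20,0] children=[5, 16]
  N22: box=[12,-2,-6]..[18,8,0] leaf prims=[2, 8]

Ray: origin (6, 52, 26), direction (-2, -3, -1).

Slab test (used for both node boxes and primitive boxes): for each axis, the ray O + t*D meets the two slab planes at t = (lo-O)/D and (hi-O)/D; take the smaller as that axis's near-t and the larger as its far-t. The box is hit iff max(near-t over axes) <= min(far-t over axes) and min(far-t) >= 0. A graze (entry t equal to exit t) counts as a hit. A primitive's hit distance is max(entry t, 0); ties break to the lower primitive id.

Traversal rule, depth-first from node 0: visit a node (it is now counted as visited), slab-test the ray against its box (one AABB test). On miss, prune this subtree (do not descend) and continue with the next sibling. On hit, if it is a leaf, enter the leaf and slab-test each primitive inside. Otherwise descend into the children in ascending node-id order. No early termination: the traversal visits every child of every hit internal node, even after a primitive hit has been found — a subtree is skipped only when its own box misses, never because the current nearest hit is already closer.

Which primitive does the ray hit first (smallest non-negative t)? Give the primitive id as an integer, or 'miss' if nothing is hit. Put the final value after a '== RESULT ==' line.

Traverse from the root:
N0 x:[-13/2,12] y:[29/3,71/3] z:[6,45] -> hit [29/3,12], descend [15, 19]
  N15 x:[-13/2,3] y:[32/3,71/3] z:[6,42] -> miss, prune
  N19 x:[6,12] y:[29/3,22] z:[9,45] -> hit [29/3,12], descend [1, 2]
    N1 x:[6,10] y:[29/3,55/3] z:[9,35] -> hit [29/3,10], descend [3, 11]
      N3 x:[13/2,19/2] y:[43/3,55/3] z:[20,35] -> miss, prune
      N11 x:[6,10] y:[29/3,37/3] z:[9,15] -> hit [29/3,10] leaf, test {P13(miss), P15@t=29/3}
    N2 x:[6,12] y:[34/3,22] z:[39,45] -> miss, prune

Visited [0, 15, 19, 1, 3, 11, 2]. Tests: 7 box, 1 leaf. Nearest: P15.

== RESULT ==
15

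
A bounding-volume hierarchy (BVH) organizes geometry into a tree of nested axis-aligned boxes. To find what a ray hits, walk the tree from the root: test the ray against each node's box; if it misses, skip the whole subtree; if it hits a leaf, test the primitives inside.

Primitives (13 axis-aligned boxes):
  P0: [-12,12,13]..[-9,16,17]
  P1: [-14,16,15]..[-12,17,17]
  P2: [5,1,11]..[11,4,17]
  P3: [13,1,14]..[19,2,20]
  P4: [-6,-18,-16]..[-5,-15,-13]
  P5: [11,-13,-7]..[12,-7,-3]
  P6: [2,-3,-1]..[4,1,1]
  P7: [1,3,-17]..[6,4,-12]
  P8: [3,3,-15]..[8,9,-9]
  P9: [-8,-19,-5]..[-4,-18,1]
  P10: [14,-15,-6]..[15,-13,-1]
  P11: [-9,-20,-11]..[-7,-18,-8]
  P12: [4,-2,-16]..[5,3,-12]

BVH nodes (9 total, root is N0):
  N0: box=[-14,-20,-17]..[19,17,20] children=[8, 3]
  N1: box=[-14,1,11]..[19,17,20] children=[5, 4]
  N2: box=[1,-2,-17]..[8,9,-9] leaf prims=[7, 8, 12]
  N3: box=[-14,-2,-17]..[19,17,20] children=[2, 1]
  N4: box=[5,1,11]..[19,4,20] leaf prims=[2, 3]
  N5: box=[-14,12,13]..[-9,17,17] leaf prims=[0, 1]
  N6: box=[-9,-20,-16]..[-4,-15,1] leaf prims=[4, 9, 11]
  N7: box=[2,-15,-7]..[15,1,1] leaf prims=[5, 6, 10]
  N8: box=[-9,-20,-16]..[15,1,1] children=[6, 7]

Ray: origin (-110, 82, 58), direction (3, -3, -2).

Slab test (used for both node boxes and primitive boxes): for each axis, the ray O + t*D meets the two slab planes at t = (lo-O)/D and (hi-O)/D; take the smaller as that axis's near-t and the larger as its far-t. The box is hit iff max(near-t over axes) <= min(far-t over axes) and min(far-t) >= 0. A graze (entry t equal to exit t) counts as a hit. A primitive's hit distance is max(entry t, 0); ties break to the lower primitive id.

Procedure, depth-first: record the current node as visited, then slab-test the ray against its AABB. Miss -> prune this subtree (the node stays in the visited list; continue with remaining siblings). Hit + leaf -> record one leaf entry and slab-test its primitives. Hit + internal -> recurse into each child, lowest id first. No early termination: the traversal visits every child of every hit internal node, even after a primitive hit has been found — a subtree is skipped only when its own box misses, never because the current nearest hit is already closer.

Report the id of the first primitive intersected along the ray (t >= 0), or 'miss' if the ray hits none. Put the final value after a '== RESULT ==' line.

Walk:
N0 x:[32,43] y:[65/3,34] z:[19,75/2] -> hit [32,34], descend [3, 8]
  N3 x:[32,43] y:[65/3,28] z:[19,75/2] -> miss, prune
  N8 x:[101/3,125/3] y:[27,34] z:[57/2,37] -> hit [101/3,34], descend [6, 7]
    N6 x:[101/3,106/3] y:[97/3,34] z:[57/2,37] -> hit [101/3,34] leaf, test {P4(miss), P9(miss), P11@t=101/3}
    N7 x:[112/3,125/3] y:[27,97/3] z:[57/2,65/2] -> miss, prune

Visited [0, 3, 8, 6, 7]. Tests: 5 box, 1 leaf. Nearest: P11.

== RESULT ==
11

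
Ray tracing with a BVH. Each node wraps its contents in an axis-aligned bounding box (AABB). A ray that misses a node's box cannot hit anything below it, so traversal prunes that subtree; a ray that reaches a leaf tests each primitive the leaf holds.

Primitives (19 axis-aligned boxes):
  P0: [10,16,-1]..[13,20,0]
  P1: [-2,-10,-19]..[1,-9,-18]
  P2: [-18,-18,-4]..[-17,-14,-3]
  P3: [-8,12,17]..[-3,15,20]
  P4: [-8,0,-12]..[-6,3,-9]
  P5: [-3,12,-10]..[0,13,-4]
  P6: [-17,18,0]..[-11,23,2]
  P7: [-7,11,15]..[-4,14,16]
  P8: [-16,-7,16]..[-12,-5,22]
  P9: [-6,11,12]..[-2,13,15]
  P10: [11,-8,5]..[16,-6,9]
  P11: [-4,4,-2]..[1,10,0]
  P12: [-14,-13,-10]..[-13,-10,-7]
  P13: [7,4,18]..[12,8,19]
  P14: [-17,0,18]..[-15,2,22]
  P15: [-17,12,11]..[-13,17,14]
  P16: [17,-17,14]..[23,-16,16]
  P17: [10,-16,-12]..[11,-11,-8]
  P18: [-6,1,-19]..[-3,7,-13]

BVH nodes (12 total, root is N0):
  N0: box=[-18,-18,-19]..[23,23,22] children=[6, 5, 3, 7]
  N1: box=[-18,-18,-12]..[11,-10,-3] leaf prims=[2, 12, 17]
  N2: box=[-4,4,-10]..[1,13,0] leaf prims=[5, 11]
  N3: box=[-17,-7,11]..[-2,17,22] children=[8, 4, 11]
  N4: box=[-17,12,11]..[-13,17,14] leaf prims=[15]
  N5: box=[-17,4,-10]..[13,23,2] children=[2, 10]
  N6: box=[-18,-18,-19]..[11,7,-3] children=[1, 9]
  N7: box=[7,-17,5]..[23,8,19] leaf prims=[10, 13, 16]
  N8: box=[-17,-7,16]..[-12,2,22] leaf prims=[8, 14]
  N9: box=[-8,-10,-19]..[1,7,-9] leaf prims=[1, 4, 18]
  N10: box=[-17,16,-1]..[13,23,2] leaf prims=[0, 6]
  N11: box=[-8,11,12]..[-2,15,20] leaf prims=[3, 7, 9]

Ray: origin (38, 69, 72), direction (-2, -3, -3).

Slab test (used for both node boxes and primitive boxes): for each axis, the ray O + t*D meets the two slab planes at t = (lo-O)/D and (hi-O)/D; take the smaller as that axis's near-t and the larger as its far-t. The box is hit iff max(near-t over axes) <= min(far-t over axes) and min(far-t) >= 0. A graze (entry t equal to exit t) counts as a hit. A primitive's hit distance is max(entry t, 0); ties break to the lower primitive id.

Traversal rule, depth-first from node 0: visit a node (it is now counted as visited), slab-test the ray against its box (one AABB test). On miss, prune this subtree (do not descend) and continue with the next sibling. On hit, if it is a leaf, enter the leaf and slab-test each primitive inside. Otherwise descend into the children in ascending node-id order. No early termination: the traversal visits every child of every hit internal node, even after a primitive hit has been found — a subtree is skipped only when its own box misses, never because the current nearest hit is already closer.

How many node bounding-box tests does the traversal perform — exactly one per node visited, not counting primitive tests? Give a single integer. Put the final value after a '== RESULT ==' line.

Traverse from the root:
N0 x:[15/2,28] y:[46/3,29] z:[50/3,91/3] -> hit [50/3,28], descend [3, 5, 6, 7]
  N3 x:[20,55/2] y:[52/3,76/3] z:[50/3,61/3] -> hit [20,61/3], descend [4, 8, 11]
    N4 x:[51/2,55/2] y:[52/3,19] z:[58/3,61/3] -> miss, prune
    N8 x:[25,55/2] y:[67/3,76/3] z:[50/3,56/3] -> miss, prune
    N11 x:[20,23] y:[18,58/3] z:[52/3,20] -> miss, prune
  N5 x:[25/2,55/2] y:[46/3,65/3] z:[70/3,82/3] -> miss, prune
  N6 x:[27/2,28] y:[62/3,29] z:[25,91/3] -> hit [25,28], descend [1, 9]
    N1 x:[27/2,28] y:[79/3,29] z:[25,28] -> hit [79/3,28] leaf, test {P2(miss), P12(miss), P17(miss)}
    N9 x:[37/2,23] y:[62/3,79/3] z:[27,91/3] -> miss, prune
  N7 x:[15/2,31/2] y:[61/3,86/3] z:[53/3,67/3] -> miss, prune

10 AABB tests over nodes [0, 3, 4, 8, 11, 5, 6, 1, 9, 7]; 1 leaf entered; closest miss.

== RESULT ==
10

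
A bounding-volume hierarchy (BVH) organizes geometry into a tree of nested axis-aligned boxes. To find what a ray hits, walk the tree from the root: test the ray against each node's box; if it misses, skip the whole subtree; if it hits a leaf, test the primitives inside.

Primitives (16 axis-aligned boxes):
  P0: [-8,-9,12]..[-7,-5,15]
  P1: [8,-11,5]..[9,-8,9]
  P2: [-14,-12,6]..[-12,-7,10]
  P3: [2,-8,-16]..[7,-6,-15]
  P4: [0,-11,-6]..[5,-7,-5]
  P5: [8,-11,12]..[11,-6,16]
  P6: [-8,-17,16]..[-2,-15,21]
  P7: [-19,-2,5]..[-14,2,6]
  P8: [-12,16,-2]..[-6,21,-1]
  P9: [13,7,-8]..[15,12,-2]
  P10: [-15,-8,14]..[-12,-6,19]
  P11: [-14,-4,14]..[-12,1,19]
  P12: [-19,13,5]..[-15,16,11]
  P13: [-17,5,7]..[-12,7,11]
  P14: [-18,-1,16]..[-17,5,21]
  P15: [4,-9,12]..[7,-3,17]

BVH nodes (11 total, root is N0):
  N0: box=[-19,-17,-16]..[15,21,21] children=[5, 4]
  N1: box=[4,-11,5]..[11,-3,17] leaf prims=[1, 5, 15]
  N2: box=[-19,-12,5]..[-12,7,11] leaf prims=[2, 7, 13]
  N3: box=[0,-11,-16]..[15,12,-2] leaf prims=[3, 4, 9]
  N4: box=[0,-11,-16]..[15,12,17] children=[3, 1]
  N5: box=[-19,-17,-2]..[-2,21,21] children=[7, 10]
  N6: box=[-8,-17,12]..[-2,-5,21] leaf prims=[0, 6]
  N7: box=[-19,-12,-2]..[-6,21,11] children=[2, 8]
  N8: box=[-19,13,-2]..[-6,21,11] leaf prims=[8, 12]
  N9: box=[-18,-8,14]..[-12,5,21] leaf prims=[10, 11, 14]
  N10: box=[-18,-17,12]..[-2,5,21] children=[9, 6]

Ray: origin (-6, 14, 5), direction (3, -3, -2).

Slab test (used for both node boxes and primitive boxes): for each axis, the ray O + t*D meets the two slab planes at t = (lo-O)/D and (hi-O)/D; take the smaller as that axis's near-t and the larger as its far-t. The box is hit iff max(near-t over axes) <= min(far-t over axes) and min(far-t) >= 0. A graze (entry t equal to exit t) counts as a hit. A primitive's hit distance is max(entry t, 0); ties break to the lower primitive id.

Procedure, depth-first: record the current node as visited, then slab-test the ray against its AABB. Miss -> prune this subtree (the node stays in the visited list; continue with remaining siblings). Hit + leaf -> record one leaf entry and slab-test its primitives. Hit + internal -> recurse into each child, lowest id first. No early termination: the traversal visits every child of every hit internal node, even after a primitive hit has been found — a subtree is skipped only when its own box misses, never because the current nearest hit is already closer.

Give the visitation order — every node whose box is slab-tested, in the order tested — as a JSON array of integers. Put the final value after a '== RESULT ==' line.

Traverse from the root:
N0 x:[-13/3,7] y:[-7/3,31/3] z:[-8,21/2] -> hit [-7/3,7], descend [4, 5]
  N4 x:[2,7] y:[2/3,25/3] z:[-6,21/2] -> hit [2,7], descend [1, 3]
    N1 x:[10/3,17/3] y:[17/3,25/3] z:[-6,0] -> miss, prune
    N3 x:[2,7] y:[2/3,25/3] z:[7/2,21/2] -> hit [7/2,7] leaf, test {P3(miss), P4(miss), P9(miss)}
  N5 x:[-13/3,4/3] y:[-7/3,31/3] z:[-8,7/2] -> hit [-7/3,4/3], descend [7, 10]
    N7 x:[-13/3,0] y:[-7/3,26/3] z:[-3,7/2] -> hit [-7/3,0], descend [2, 8]
      N2 x:[-13/3,-2] y:[7/3,26/3] z:[-3,0] -> miss, prune
      N8 x:[-13/3,0] y:[-7/3,1/3] z:[-3,7/2] -> hit [-7/3,0] leaf, test {P8(miss), P12(miss)}
    N10 x:[-4,4/3] y:[3,31/3] z:[-8,-7/2] -> miss, prune

9 AABB tests over nodes [0, 4, 1, 3, 5, 7, 2, 8, 10]; 2 leaves entered; closest miss.

== RESULT ==
[0, 4, 1, 3, 5, 7, 2, 8, 10]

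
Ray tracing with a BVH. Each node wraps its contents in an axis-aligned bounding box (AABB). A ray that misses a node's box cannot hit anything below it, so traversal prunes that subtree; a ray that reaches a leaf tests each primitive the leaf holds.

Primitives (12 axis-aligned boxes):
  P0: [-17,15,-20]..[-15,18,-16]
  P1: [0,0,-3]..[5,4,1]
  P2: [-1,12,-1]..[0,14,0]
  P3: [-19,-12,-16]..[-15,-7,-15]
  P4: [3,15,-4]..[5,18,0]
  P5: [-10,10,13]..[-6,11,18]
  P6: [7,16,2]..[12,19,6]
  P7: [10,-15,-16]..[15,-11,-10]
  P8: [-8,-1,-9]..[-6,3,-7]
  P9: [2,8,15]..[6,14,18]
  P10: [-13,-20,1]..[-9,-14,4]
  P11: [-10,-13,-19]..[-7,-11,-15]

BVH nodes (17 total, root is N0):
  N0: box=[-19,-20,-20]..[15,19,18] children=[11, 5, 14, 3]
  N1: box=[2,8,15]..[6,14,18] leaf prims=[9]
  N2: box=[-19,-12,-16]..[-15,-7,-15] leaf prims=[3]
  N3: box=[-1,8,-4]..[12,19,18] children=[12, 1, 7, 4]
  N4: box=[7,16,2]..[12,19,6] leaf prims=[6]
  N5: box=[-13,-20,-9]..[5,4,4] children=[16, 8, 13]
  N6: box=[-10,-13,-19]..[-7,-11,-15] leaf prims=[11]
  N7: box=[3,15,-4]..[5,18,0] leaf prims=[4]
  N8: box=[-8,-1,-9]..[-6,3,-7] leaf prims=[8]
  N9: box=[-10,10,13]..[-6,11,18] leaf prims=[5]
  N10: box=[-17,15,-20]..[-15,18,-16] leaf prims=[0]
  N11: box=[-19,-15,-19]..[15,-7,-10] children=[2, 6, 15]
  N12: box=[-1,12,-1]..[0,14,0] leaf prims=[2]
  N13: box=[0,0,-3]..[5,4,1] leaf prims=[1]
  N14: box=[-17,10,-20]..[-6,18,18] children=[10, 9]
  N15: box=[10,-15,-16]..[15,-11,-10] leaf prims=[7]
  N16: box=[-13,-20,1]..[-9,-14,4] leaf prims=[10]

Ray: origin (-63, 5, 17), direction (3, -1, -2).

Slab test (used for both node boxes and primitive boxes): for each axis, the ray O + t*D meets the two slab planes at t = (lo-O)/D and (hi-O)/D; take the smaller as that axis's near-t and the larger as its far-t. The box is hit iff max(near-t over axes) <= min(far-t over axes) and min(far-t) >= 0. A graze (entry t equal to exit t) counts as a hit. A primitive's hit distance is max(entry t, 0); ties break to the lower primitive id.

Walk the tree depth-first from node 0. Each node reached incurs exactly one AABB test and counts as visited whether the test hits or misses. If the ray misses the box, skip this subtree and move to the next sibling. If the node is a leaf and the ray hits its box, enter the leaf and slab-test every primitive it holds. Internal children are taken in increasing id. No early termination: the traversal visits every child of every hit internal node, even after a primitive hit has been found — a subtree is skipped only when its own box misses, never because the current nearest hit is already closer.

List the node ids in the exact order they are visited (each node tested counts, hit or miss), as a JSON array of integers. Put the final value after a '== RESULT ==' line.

Walk:
N0 x:[44/3,26] y:[-14,25] z:[-1/2,37/2] -> hit [44/3,37/2], descend [3, 5, 11, 14]
  N3 x:[62/3,25] y:[-14,-3] z:[-1/2,21/2] -> miss, prune
  N5 x:[50/3,68/3] y:[1,25] z:[13/2,13] -> miss, prune
  N11 x:[44/3,26] y:[12,20] z:[27/2,18] -> hit [44/3,18], descend [2, 6, 15]
    N2 x:[44/3,16] y:[12,17] z:[16,33/2] -> hit [16,16] leaf, test {P3@t=16}
    N6 x:[53/3,56/3] y:[16,18] z:[16,18] -> hit [53/3,18] leaf, test {P11@t=53/3}
    N15 x:[73/3,26] y:[16,20] z:[27/2,33/2] -> miss, prune
  N14 x:[46/3,19] y:[-13,-5] z:[-1/2,37/2] -> miss, prune

8 AABB tests over nodes [0, 3, 5, 11, 2, 6, 15, 14]; 2 leaves entered; closest P3.

== RESULT ==
[0, 3, 5, 11, 2, 6, 15, 14]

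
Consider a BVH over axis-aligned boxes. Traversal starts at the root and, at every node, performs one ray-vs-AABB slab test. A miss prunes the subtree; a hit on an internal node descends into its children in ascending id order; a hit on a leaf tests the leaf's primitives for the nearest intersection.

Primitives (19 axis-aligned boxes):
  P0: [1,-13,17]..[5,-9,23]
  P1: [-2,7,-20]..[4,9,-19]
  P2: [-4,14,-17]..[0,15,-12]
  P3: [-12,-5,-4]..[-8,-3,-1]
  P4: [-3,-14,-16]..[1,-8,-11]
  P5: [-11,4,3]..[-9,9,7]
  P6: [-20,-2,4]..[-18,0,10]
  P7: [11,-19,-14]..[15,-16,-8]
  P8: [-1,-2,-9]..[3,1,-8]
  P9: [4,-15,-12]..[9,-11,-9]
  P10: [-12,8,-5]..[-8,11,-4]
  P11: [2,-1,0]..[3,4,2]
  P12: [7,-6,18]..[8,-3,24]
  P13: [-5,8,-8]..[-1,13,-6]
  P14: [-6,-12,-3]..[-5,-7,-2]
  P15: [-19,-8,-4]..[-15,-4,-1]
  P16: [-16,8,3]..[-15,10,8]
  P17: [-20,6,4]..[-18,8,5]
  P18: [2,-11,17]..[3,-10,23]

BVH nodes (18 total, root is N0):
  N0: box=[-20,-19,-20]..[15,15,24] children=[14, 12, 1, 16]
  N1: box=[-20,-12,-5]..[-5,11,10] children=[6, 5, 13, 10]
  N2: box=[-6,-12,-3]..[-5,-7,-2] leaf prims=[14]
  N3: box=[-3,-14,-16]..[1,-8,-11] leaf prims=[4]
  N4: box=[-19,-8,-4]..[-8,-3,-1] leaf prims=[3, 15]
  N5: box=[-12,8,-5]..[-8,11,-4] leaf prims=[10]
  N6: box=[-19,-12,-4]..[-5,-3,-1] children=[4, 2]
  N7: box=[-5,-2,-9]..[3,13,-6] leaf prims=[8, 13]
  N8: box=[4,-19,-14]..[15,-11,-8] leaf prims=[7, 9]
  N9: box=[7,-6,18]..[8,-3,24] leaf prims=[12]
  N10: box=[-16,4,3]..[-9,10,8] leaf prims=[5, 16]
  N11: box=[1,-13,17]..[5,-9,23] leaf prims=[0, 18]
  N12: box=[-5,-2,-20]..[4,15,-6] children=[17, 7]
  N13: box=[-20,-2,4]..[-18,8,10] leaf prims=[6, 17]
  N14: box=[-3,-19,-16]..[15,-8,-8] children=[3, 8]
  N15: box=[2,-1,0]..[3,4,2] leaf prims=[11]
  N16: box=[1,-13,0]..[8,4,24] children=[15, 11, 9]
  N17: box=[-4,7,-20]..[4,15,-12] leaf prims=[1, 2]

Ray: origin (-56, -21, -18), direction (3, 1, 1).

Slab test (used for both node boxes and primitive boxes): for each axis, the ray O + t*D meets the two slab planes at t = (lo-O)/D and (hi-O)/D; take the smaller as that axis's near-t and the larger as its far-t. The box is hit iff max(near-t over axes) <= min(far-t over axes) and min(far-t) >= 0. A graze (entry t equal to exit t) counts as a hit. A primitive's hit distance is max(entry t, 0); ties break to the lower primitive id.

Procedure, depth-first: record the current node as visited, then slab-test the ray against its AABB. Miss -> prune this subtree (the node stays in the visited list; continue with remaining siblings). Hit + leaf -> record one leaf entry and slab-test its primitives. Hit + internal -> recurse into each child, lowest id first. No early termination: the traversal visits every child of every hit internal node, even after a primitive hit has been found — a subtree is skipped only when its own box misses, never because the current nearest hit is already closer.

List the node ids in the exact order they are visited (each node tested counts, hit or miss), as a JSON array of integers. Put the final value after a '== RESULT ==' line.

Trace the traversal:
N0 x:[12,71/3] y:[2,36] z:[-2,42] -> hit [12,71/3], descend [1, 12, 14, 16]
  N1 x:[12,17] y:[9,32] z:[13,28] -> hit [13,17], descend [5, 6, 10, 13]
    N5 x:[44/3,16] y:[29,32] z:[13,14] -> miss, prune
    N6 x:[37/3,17] y:[9,18] z:[14,17] -> hit [14,17], descend [2, 4]
      N2 x:[50/3,17] y:[9,14] z:[15,16] -> miss, prune
      N4 x:[37/3,16] y:[13,18] z:[14,17] -> hit [14,16] leaf, test {P3@t=16, P15(miss)}
    N10 x:[40/3,47/3] y:[25,31] z:[21,26] -> miss, prune
    N13 x:[12,38/3] y:[19,29] z:[22,28] -> miss, prune
  N12 x:[17,20] y:[19,36] z:[-2,12] -> miss, prune
  N14 x:[53/3,71/3] y:[2,13] z:[2,10] -> miss, prune
  N16 x:[19,64/3] y:[8,25] z:[18,42] -> hit [19,64/3], descend [9, 11, 15]
    N9 x:[21,64/3] y:[15,18] z:[36,42] -> miss, prune
    N11 x:[19,61/3] y:[8,12] z:[35,41] -> miss, prune
    N15 x:[58/3,59/3] y:[20,25] z:[18,20] -> miss, prune

14 AABB tests over nodes [0, 1, 5, 6, 2, 4, 10, 13, 12, 14, 16, 9, 11, 15]; 1 leaf entered; closest P3.

== RESULT ==
[0, 1, 5, 6, 2, 4, 10, 13, 12, 14, 16, 9, 11, 15]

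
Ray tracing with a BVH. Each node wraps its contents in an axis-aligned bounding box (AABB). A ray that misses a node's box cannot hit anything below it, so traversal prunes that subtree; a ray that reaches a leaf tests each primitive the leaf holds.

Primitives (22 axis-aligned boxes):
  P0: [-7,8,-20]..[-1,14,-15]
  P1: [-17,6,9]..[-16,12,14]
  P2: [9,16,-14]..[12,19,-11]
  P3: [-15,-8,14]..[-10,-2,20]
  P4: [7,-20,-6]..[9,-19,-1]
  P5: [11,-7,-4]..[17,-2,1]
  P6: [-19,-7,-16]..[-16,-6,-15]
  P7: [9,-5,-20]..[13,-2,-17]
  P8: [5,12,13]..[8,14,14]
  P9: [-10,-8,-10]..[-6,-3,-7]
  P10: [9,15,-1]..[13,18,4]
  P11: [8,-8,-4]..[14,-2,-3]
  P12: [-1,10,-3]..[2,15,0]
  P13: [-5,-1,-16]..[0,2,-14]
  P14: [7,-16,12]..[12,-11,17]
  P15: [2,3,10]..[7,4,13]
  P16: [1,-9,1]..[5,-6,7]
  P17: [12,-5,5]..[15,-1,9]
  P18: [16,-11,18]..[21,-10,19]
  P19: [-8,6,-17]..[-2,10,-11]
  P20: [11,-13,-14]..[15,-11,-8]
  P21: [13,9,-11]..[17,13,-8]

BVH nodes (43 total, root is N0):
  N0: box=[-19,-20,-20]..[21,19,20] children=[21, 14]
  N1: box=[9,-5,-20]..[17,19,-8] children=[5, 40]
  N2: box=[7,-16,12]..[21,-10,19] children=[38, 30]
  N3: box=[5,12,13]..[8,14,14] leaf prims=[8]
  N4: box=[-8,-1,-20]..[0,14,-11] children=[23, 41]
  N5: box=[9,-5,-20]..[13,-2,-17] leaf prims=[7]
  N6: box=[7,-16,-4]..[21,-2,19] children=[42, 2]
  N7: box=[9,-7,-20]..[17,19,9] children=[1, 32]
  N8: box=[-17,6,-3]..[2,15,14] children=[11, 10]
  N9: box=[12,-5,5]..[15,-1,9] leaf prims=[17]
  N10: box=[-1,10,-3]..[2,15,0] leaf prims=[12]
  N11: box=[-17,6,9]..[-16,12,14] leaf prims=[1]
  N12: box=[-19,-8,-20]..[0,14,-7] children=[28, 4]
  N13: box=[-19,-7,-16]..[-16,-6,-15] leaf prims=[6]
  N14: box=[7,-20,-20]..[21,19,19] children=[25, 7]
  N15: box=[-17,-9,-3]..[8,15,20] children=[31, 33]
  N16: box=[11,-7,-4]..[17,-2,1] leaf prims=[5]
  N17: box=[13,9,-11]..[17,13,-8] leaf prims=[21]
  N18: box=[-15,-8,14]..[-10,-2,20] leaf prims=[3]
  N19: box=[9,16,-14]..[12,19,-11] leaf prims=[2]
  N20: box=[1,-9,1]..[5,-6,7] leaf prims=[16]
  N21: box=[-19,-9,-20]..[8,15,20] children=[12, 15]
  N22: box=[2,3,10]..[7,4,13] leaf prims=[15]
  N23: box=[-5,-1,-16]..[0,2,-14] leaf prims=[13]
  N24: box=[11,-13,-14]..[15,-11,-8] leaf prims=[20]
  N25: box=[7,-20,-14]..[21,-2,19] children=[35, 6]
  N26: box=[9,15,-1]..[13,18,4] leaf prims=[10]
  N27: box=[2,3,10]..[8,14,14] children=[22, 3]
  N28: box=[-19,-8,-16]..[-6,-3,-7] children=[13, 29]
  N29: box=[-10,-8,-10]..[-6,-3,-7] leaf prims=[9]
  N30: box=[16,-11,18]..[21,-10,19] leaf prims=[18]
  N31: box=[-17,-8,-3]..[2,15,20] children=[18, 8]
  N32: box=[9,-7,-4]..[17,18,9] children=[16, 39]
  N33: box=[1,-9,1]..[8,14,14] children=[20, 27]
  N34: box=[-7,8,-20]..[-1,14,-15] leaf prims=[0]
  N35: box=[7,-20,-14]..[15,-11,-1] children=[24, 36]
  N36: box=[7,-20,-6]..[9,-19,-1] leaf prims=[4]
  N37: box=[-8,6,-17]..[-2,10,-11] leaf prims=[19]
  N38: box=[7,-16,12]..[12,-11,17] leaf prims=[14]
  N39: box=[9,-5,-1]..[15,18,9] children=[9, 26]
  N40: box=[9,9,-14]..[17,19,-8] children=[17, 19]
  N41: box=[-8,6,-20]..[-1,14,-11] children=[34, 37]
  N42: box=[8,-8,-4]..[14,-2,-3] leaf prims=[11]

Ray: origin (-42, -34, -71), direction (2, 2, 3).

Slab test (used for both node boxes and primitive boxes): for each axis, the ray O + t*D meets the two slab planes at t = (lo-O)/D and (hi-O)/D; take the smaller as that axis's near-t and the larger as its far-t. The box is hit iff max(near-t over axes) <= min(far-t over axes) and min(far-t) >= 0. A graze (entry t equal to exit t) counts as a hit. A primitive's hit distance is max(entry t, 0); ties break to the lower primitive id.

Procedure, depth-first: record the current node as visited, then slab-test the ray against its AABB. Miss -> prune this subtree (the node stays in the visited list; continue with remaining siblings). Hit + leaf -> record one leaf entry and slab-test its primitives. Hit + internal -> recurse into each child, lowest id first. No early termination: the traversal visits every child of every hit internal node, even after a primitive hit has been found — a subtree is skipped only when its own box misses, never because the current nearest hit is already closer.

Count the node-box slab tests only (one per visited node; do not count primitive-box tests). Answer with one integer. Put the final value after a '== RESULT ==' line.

Walk:
N0 x:[23/2,63/2] y:[7,53/2] z:[17,91/3] -> hit [17,53/2], descend [14, 21]
  N14 x:[49/2,63/2] y:[7,53/2] z:[17,30] -> hit [49/2,53/2], descend [7, 25]
    N7 x:[51/2,59/2] y:[27/2,53/2] z:[17,80/3] -> hit [51/2,53/2], descend [1, 32]
      N1 x:[51/2,59/2] y:[29/2,53/2] z:[17,21] -> miss, prune
      N32 x:[51/2,59/2] y:[27/2,26] z:[67/3,80/3] -> hit [51/2,26], descend [16, 39]
        N16 x:[53/2,59/2] y:[27/2,16] z:[67/3,24] -> miss, prune
        N39 x:[51/2,57/2] y:[29/2,26] z:[70/3,80/3] -> hit [51/2,26], descend [9, 26]
          N9 x:[27,57/2] y:[29/2,33/2] z:[76/3,80/3] -> miss, prune
          N26 x:[51/2,55/2] y:[49/2,26] z:[70/3,25] -> miss, prune
    N25 x:[49/2,63/2] y:[7,16] z:[19,30] -> miss, prune
  N21 x:[23/2,25] y:[25/2,49/2] z:[17,91/3] -> hit [17,49/2], descend [12, 15]
    N12 x:[23/2,21] y:[13,24] z:[17,64/3] -> hit [17,21], descend [4, 28]
      N4 x:[17,21] y:[33/2,24] z:[17,20] -> hit [17,20], descend [23, 41]
        N23 x:[37/2,21] y:[33/2,18] z:[55/3,19] -> miss, prune
        N41 x:[17,41/2] y:[20,24] z:[17,20] -> hit [20,20], descend [34, 37]
          N34 x:[35/2,41/2] y:[21,24] z:[17,56/3] -> miss, prune
          N37 x:[17,20] y:[20,22] z:[18,20] -> hit [20,20] leaf, test {P19@t=20}
      N28 x:[23/2,18] y:[13,31/2] z:[55/3,64/3] -> miss, prune
    N15 x:[25/2,25] y:[25/2,49/2] z:[68/3,91/3] -> hit [68/3,49/2], descend [31, 33]
      N31 x:[25/2,22] y:[13,49/2] z:[68/3,91/3] -> miss, prune
      N33 x:[43/2,25] y:[25/2,24] z:[24,85/3] -> hit [24,24], descend [20, 27]
        N20 x:[43/2,47/2] y:[25/2,14] z:[24,26] -> miss, prune
        N27 x:[22,25] y:[37/2,24] z:[27,85/3] -> miss, prune

Summary -> nodes [0, 14, 7, 1, 32, 16, 39, 9, 26, 25, 21, 12, 4, 23, 41, 34, 37, 28, 15, 31, 33, 20, 27]; box-tests=23; leaf-entries=1; first=P19

== RESULT ==
23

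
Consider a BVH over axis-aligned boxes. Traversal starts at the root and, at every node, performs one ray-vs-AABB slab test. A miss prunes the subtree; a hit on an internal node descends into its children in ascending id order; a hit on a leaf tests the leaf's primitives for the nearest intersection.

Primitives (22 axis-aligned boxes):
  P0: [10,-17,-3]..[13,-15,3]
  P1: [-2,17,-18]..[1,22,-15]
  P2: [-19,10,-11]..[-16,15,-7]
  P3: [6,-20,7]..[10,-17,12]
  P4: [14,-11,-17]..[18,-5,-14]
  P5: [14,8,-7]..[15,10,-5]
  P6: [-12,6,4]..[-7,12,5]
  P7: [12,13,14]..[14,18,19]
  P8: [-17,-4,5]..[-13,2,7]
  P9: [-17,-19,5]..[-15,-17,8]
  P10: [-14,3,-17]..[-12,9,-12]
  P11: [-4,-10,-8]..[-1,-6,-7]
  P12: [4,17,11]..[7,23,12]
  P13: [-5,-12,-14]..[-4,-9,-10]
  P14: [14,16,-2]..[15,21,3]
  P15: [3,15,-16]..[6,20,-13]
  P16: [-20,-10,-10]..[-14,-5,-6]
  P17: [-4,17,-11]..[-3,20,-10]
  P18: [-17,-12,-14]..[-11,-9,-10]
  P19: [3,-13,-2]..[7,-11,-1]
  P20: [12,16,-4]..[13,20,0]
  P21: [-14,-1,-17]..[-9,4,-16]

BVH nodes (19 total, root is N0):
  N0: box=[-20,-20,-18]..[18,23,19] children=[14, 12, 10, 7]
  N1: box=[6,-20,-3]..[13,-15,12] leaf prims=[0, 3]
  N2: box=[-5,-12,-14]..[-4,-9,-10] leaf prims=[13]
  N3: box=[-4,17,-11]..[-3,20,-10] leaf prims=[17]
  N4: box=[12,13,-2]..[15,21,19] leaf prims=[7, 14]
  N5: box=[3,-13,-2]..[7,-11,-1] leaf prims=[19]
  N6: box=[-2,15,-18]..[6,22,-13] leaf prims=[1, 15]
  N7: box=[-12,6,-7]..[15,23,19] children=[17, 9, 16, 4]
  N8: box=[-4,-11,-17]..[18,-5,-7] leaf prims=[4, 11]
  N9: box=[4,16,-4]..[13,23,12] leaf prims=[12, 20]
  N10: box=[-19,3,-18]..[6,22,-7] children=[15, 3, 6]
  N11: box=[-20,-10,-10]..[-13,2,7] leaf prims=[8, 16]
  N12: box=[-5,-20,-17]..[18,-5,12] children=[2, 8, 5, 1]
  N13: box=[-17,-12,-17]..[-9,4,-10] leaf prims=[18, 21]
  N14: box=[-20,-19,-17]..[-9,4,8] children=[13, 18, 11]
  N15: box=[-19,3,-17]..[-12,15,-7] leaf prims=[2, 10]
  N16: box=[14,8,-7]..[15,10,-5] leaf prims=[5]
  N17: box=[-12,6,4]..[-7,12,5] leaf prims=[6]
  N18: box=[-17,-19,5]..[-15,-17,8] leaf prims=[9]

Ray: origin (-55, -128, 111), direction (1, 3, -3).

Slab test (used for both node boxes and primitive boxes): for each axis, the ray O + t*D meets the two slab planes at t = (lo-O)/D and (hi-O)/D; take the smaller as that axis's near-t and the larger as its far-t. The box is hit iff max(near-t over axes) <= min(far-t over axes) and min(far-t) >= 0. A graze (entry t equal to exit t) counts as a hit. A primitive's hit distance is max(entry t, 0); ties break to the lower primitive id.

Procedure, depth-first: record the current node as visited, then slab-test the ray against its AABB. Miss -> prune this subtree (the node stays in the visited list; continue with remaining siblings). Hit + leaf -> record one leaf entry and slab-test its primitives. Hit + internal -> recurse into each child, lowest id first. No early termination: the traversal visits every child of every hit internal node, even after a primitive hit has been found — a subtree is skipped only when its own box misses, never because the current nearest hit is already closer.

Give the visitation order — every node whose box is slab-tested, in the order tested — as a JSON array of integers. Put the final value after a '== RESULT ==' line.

Walk:
N0 x:[35,73] y:[36,151/3] z:[92/3,43] -> hit [36,43], descend [7, 10, 12, 14]
  N7 x:[43,70] y:[134/3,151/3] z:[92/3,118/3] -> miss, prune
  N10 x:[36,61] y:[131/3,50] z:[118/3,43] -> miss, prune
  N12 x:[50,73] y:[36,41] z:[33,128/3] -> miss, prune
  N14 x:[35,46] y:[109/3,44] z:[103/3,128/3] -> hit [109/3,128/3], descend [11, 13, 18]
    N11 x:[35,42] y:[118/3,130/3] z:[104/3,121/3] -> hit [118/3,121/3] leaf, test {P8(miss), P16@t=118/3}
    N13 x:[38,46] y:[116/3,44] z:[121/3,128/3] -> hit [121/3,128/3] leaf, test {P18(miss), P21@t=127/3}
    N18 x:[38,40] y:[109/3,37] z:[103/3,106/3] -> miss, prune

Summary -> nodes [0, 7, 10, 12, 14, 11, 13, 18]; box-tests=8; leaf-entries=2; first=P16

== RESULT ==
[0, 7, 10, 12, 14, 11, 13, 18]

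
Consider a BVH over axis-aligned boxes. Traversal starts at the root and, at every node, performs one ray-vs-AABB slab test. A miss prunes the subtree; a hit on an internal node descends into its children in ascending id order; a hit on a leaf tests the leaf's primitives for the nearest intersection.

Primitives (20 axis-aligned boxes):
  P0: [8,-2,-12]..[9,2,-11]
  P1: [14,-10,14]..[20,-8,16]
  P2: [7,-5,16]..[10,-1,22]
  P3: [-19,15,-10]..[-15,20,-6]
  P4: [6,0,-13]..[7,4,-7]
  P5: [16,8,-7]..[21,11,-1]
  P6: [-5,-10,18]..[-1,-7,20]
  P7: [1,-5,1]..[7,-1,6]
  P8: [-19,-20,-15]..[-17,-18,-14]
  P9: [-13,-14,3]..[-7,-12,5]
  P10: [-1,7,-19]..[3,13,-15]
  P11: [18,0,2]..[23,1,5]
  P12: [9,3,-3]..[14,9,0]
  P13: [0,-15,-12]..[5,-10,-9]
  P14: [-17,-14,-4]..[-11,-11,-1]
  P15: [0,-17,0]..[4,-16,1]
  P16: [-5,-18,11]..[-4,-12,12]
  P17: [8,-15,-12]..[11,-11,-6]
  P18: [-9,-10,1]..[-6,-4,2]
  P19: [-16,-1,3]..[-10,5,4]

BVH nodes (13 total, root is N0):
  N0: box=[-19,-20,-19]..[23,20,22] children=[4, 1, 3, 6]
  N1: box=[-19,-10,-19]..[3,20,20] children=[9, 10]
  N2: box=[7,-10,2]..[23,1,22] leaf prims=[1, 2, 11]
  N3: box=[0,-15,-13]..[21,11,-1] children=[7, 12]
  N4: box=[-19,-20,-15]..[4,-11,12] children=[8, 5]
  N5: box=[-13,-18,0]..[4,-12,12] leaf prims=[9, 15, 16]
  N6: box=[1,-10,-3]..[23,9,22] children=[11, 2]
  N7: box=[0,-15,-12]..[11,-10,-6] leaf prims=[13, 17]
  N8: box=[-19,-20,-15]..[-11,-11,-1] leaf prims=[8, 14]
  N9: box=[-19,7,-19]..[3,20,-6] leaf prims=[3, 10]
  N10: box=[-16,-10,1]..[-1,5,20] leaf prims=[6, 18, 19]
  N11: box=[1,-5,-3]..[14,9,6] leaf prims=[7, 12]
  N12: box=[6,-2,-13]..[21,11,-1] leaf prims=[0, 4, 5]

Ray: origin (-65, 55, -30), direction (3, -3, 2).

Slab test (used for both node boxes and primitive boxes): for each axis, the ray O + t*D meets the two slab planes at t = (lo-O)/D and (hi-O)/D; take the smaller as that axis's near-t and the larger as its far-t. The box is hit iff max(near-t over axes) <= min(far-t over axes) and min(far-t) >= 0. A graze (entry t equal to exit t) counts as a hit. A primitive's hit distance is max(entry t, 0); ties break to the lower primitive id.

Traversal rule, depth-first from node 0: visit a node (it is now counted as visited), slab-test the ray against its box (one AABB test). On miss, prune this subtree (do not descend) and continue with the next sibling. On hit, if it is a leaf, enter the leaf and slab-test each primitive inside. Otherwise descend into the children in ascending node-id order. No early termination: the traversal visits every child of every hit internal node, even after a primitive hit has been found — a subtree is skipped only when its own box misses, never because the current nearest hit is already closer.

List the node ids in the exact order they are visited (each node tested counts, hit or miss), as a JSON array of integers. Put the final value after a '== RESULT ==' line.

Traverse from the root:
N0 x:[46/3,88/3] y:[35/3,25] z:[11/2,26] -> hit [46/3,25], descend [1, 3, 4, 6]
  N1 x:[46/3,68/3] y:[35/3,65/3] z:[11/2,25] -> hit [46/3,65/3], descend [9, 10]
    N9 x:[46/3,68/3] y:[35/3,16] z:[11/2,12] -> miss, prune
    N10 x:[49/3,64/3] y:[50/3,65/3] z:[31/2,25] -> hit [50/3,64/3] leaf, test {P6(miss), P18(miss), P19@t=50/3}
  N3 x:[65/3,86/3] y:[44/3,70/3] z:[17/2,29/2] -> miss, prune
  N4 x:[46/3,23] y:[22,25] z:[15/2,21] -> miss, prune
  N6 x:[22,88/3] y:[46/3,65/3] z:[27/2,26] -> miss, prune

7 AABB tests over nodes [0, 1, 9, 10, 3, 4, 6]; 1 leaf entered; closest P19.

== RESULT ==
[0, 1, 9, 10, 3, 4, 6]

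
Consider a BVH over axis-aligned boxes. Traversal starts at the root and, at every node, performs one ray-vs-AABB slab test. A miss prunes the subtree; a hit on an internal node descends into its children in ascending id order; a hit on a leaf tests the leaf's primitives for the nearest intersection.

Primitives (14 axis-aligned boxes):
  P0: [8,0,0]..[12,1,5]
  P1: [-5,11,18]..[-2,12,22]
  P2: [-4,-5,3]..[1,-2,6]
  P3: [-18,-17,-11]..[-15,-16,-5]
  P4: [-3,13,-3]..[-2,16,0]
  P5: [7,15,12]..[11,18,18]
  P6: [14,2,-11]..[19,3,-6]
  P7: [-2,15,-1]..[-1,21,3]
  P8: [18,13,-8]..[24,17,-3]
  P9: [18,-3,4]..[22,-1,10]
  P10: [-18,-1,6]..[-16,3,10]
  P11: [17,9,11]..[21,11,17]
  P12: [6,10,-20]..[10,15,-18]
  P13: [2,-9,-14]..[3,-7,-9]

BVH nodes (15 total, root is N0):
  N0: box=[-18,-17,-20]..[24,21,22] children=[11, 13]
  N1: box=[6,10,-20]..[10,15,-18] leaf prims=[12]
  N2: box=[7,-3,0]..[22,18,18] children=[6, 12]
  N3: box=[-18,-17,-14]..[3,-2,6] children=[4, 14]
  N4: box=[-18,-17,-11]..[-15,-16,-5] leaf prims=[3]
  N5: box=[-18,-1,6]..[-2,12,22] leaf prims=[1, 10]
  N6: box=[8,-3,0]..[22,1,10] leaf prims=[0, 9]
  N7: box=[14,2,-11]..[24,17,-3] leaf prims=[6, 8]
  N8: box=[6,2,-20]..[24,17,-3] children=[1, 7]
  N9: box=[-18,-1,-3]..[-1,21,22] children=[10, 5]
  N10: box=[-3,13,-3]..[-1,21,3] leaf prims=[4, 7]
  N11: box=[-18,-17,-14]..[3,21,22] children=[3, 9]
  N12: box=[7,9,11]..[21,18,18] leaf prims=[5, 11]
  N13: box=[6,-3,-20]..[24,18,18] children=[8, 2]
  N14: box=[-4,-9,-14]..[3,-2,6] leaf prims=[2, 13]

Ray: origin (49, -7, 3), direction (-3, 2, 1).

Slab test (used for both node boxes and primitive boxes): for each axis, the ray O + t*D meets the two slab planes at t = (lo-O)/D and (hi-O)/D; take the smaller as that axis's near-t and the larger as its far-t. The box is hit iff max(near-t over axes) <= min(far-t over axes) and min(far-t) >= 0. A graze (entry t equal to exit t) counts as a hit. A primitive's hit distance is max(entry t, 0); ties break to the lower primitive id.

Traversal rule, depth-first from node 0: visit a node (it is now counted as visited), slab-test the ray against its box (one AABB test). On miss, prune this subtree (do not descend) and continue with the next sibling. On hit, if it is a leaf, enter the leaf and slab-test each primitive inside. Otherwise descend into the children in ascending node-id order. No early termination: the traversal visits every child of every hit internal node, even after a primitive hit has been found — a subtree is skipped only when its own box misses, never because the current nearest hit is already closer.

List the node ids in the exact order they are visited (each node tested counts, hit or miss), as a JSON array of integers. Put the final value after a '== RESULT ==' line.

Trace the traversal:
N0 x:[25/3,67/3] y:[-5,14] z:[-23,19] -> hit [25/3,14], descend [11, 13]
  N11 x:[46/3,67/3] y:[-5,14] z:[-17,19] -> miss, prune
  N13 x:[25/3,43/3] y:[2,25/2] z:[-23,15] -> hit [25/3,25/2], descend [2, 8]
    N2 x:[9,14] y:[2,25/2] z:[-3,15] -> hit [9,25/2], descend [6, 12]
      N6 x:[9,41/3] y:[2,4] z:[-3,7] -> miss, prune
      N12 x:[28/3,14] y:[8,25/2] z:[8,15] -> hit [28/3,25/2] leaf, test {P5(miss), P11(miss)}
    N8 x:[25/3,43/3] y:[9/2,12] z:[-23,-6] -> miss, prune

7 AABB tests over nodes [0, 11, 13, 2, 6, 12, 8]; 1 leaf entered; closest miss.

== RESULT ==
[0, 11, 13, 2, 6, 12, 8]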